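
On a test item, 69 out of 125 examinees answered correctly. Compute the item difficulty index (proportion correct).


Item difficulty p = number correct / total examinees
p = 69 / 125
p = 0.552

0.552


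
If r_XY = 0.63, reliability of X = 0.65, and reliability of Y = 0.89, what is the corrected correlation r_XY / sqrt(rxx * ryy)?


r_corrected = rxy / sqrt(rxx * ryy)
= 0.63 / sqrt(0.65 * 0.89)
= 0.63 / sqrt(0.5785)
= 0.63 / 0.760592
r_corrected = 0.8283

0.8283


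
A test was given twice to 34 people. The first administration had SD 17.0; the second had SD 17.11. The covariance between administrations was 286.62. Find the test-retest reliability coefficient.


r = cov(X,Y) / (SD_X * SD_Y)
r = 286.62 / (17.0 * 17.11)
r = 286.62 / 290.87
r = 0.9854

0.9854


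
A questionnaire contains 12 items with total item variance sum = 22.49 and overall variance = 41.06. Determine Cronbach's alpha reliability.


alpha = (k/(k-1)) * (1 - sum(si^2)/s_total^2)
= (12/11) * (1 - 22.49/41.06)
alpha = 0.4934

0.4934


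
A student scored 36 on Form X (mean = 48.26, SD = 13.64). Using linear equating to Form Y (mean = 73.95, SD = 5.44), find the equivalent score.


slope = SD_Y / SD_X = 5.44 / 13.64 ~ 0.3988
intercept = mean_Y - slope * mean_X = 73.95 - (5.44 / 13.64) * 48.26 ~ 54.7026
Y = slope * X + intercept. To avoid rounding drift from the rounded slope/intercept, evaluate the equivalent form Y = mean_Y + SD_Y * (X - mean_X) / SD_X at full precision:
Y = 73.95 + 5.44 * (36 - 48.26) / 13.64
Y = 73.95 - 5.44 * 12.26 / 13.64
Y = 73.95 - 66.6944 / 13.64
Y = 73.95 - 4.8896
Y = 69.0604

69.0604


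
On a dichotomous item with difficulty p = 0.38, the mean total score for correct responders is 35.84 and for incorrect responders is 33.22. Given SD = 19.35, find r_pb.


q = 1 - p = 0.62
rpb = ((M1 - M0) / SD) * sqrt(p * q)
rpb = ((35.84 - 33.22) / 19.35) * sqrt(0.38 * 0.62)
rpb = 0.0657

0.0657


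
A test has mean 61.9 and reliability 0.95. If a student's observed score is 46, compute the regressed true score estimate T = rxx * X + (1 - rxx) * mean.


T_est = rxx * X + (1 - rxx) * mean
T_est = 0.95 * 46 + 0.05 * 61.9
T_est = 43.7 + 3.095
T_est = 46.795

46.795


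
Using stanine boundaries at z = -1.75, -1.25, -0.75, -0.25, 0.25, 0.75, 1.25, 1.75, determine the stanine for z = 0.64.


Stanine boundaries: [-1.75, -1.25, -0.75, -0.25, 0.25, 0.75, 1.25, 1.75]
z = 0.64
Check each boundary:
  z >= -1.75 -> could be stanine 2
  z >= -1.25 -> could be stanine 3
  z >= -0.75 -> could be stanine 4
  z >= -0.25 -> could be stanine 5
  z >= 0.25 -> could be stanine 6
  z < 0.75
  z < 1.25
  z < 1.75
Highest qualifying boundary gives stanine = 6

6


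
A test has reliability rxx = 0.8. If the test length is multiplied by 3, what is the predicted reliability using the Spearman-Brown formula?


r_new = (n * rxx) / (1 + (n-1) * rxx)
r_new = (3 * 0.8) / (1 + 2 * 0.8)
r_new = 2.4 / 2.6
r_new = 0.9231

0.9231


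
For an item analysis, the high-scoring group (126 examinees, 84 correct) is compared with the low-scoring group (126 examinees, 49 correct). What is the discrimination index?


p_upper = 84/126 = 0.6667
p_lower = 49/126 = 0.3889
D = 0.6667 - 0.3889 = 0.2778

0.2778


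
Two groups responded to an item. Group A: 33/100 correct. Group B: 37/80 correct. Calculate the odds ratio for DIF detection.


Odds_A = 33/67 = 0.4925
Odds_B = 37/43 = 0.8605
OR = Odds_A / Odds_B = 0.4925 / 0.8605
Exactly, OR = (33 * 43) / (67 * 37) = 1419 / 2479
OR = 0.5724

0.5724


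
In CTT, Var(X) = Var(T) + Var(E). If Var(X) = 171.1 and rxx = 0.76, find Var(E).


var_true = rxx * var_obs = 0.76 * 171.1 = 130.036
var_error = var_obs - var_true
var_error = 171.1 - 130.036
var_error = 41.064

41.064


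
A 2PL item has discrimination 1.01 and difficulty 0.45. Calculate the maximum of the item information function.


For 2PL, max info at theta = b = 0.45
I_max = a^2 / 4 = 1.01^2 / 4
= 1.0201 / 4
I_max = 0.255

0.255


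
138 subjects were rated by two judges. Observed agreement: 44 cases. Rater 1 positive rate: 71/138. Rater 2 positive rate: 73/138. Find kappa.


P_o = 44/138 = 0.318841
P_e = (71*73 + 67*65) / 19044 = 0.50084
kappa = (P_o - P_e) / (1 - P_e)
kappa = (0.318841 - 0.50084) / (1 - 0.50084)
kappa = -0.3646

-0.3646


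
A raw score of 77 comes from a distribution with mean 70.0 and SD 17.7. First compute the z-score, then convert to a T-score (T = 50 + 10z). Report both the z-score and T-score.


z = (X - mean) / SD = (77 - 70.0) / 17.7
z = 7.0 / 17.7
z = 0.3955
T-score = T = 50 + 10z
Carry z at full precision (z = 7.0 / 17.7) into the conversion:
T-score = 50 + 10 * (7.0 / 17.7) = 50 + 70 / 17.7
T-score = 50 + 3.9548
T-score = 53.9548

53.9548


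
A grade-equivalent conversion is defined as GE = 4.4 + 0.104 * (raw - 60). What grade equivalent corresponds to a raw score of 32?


raw - median = 32 - 60 = -28
slope * diff = 0.104 * -28 = -2.912
GE = 4.4 + -2.912
GE = 1.488

1.488


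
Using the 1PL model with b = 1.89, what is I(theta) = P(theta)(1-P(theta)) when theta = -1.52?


P = 1/(1+exp(-(-1.52-1.89))) = 0.032
I = P*(1-P) = 0.032 * 0.968
I = 0.031

0.031


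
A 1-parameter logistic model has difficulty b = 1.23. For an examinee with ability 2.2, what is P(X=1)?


theta - b = 2.2 - 1.23 = 0.97
exp(-(theta - b)) = exp(-0.97) = 0.3791
P = 1 / (1 + 0.3791)
P = 0.7251

0.7251


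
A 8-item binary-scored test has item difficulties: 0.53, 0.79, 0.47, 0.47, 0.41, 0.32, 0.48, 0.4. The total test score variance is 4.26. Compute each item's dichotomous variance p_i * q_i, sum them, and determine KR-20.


For each item, compute p_i * q_i:
  Item 1: 0.53 * 0.47 = 0.2491
  Item 2: 0.79 * 0.21 = 0.1659
  Item 3: 0.47 * 0.53 = 0.2491
  Item 4: 0.47 * 0.53 = 0.2491
  Item 5: 0.41 * 0.59 = 0.2419
  Item 6: 0.32 * 0.68 = 0.2176
  Item 7: 0.48 * 0.52 = 0.2496
  Item 8: 0.4 * 0.6 = 0.24
Sum(p_i * q_i) = 0.2491 + 0.1659 + 0.2491 + 0.2491 + 0.2419 + 0.2176 + 0.2496 + 0.24 = 1.8623
KR-20 = (k/(k-1)) * (1 - Sum(p_i*q_i) / Var_total)
= (8/7) * (1 - 1.8623/4.26)
= 1.1429 * 0.5628
KR-20 = 0.6432

0.6432


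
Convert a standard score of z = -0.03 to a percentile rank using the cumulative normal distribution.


CDF(z) = 0.5 * (1 + erf(z/sqrt(2)))
erf(-0.0212) = -0.0239
CDF = 0.488
Percentile rank = 0.488 * 100 = 48.8

48.8


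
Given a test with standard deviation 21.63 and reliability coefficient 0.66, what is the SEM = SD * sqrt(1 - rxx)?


SEM = SD * sqrt(1 - rxx)
SEM = 21.63 * sqrt(1 - 0.66)
SEM = 21.63 * sqrt(0.34) = 21.63 * 0.583095
SEM = 12.6123

12.6123


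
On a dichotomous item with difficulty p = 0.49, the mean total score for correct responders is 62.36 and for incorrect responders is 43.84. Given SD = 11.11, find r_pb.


q = 1 - p = 0.51
rpb = ((M1 - M0) / SD) * sqrt(p * q)
rpb = ((62.36 - 43.84) / 11.11) * sqrt(0.49 * 0.51)
rpb = 0.8333

0.8333


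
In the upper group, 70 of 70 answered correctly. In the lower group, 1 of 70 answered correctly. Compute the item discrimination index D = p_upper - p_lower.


p_upper = 70/70 = 1.0
p_lower = 1/70 = 0.0143
D = 1.0 - 0.0143 = 0.9857

0.9857


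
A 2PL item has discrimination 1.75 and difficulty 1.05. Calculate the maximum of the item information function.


For 2PL, max info at theta = b = 1.05
I_max = a^2 / 4 = 1.75^2 / 4
= 3.0625 / 4
I_max = 0.7656

0.7656


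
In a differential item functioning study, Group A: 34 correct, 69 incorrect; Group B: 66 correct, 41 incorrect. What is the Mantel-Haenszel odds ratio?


Odds_A = 34/69 = 0.4928
Odds_B = 66/41 = 1.6098
OR = Odds_A / Odds_B = 0.4928 / 1.6098
Exactly, OR = (34 * 41) / (69 * 66) = 1394 / 4554
OR = 0.3061

0.3061


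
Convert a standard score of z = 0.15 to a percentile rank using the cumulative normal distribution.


CDF(z) = 0.5 * (1 + erf(z/sqrt(2)))
erf(0.1061) = 0.1192
CDF = 0.5596
Percentile rank = 0.5596 * 100 = 55.96

55.96


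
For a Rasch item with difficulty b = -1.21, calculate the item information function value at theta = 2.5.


P = 1/(1+exp(-(2.5--1.21))) = 0.9761
I = P*(1-P) = 0.9761 * 0.0239
I = 0.0233

0.0233


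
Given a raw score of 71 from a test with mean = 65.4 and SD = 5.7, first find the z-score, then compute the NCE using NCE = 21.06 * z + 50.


z = (X - mean) / SD = (71 - 65.4) / 5.7
z = 5.6 / 5.7
z = 0.9825
NCE = NCE = 21.06z + 50
Carry z at full precision (z = 5.6 / 5.7) into the conversion:
NCE = 21.06 * (5.6 / 5.7) + 50 = 117.936 / 5.7 + 50
NCE = 20.6905 + 50
NCE = 70.6905

70.6905


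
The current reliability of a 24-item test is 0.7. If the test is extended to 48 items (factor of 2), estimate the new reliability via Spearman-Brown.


r_new = (n * rxx) / (1 + (n-1) * rxx)
r_new = (2 * 0.7) / (1 + 1 * 0.7)
r_new = 1.4 / 1.7
r_new = 0.8235

0.8235


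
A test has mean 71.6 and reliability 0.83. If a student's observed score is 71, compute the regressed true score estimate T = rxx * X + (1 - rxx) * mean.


T_est = rxx * X + (1 - rxx) * mean
T_est = 0.83 * 71 + 0.17 * 71.6
T_est = 58.93 + 12.172
T_est = 71.102

71.102


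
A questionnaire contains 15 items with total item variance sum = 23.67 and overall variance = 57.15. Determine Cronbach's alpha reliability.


alpha = (k/(k-1)) * (1 - sum(si^2)/s_total^2)
= (15/14) * (1 - 23.67/57.15)
alpha = 0.6277

0.6277


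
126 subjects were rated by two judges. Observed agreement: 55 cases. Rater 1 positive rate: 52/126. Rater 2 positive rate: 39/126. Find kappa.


P_o = 55/126 = 0.436508
P_e = (52*39 + 74*87) / 15876 = 0.533258
kappa = (P_o - P_e) / (1 - P_e)
kappa = (0.436508 - 0.533258) / (1 - 0.533258)
kappa = -0.2073

-0.2073


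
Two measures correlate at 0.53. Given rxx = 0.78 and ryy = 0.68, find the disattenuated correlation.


r_corrected = rxy / sqrt(rxx * ryy)
= 0.53 / sqrt(0.78 * 0.68)
= 0.53 / sqrt(0.5304)
= 0.53 / 0.728286
r_corrected = 0.7277

0.7277


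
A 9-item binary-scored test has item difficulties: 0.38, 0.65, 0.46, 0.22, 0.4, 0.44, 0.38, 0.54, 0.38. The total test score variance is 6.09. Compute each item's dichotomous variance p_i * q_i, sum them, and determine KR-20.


For each item, compute p_i * q_i:
  Item 1: 0.38 * 0.62 = 0.2356
  Item 2: 0.65 * 0.35 = 0.2275
  Item 3: 0.46 * 0.54 = 0.2484
  Item 4: 0.22 * 0.78 = 0.1716
  Item 5: 0.4 * 0.6 = 0.24
  Item 6: 0.44 * 0.56 = 0.2464
  Item 7: 0.38 * 0.62 = 0.2356
  Item 8: 0.54 * 0.46 = 0.2484
  Item 9: 0.38 * 0.62 = 0.2356
Sum(p_i * q_i) = 0.2356 + 0.2275 + 0.2484 + 0.1716 + 0.24 + 0.2464 + 0.2356 + 0.2484 + 0.2356 = 2.0891
KR-20 = (k/(k-1)) * (1 - Sum(p_i*q_i) / Var_total)
= (9/8) * (1 - 2.0891/6.09)
= 1.125 * 0.657
KR-20 = 0.7391

0.7391


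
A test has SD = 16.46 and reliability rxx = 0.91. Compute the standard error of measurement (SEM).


SEM = SD * sqrt(1 - rxx)
SEM = 16.46 * sqrt(1 - 0.91)
SEM = 16.46 * sqrt(0.09) = 16.46 * 0.3
SEM = 4.938

4.938


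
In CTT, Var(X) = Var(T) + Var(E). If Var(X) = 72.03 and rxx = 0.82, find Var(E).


var_true = rxx * var_obs = 0.82 * 72.03 = 59.0646
var_error = var_obs - var_true
var_error = 72.03 - 59.0646
var_error = 12.9654

12.9654


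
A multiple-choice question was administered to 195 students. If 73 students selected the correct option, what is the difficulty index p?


Item difficulty p = number correct / total examinees
p = 73 / 195
p = 0.3744

0.3744


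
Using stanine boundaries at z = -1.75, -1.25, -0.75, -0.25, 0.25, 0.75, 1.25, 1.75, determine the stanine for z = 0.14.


Stanine boundaries: [-1.75, -1.25, -0.75, -0.25, 0.25, 0.75, 1.25, 1.75]
z = 0.14
Check each boundary:
  z >= -1.75 -> could be stanine 2
  z >= -1.25 -> could be stanine 3
  z >= -0.75 -> could be stanine 4
  z >= -0.25 -> could be stanine 5
  z < 0.25
  z < 0.75
  z < 1.25
  z < 1.75
Highest qualifying boundary gives stanine = 5

5


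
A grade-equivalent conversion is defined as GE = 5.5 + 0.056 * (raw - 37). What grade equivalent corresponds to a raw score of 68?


raw - median = 68 - 37 = 31
slope * diff = 0.056 * 31 = 1.736
GE = 5.5 + 1.736
GE = 7.236

7.236


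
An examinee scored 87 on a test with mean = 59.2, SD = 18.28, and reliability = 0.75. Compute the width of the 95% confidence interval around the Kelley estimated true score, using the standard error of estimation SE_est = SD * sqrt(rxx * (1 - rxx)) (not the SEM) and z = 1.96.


True score estimate = 0.75*87 + 0.25*59.2 = 80.05
SE_est = SD * sqrt(rxx * (1 - rxx)) = 18.28 * sqrt(0.75 * 0.25) = 18.28 * sqrt(0.1875) = 7.915472
CI = T_est +/- z * SE_est, so width = 2 * z * SE_est = 2 * 1.96 * 7.915472
Width = 31.0287

31.0287


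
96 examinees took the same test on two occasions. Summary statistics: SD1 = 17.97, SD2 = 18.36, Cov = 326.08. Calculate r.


r = cov(X,Y) / (SD_X * SD_Y)
r = 326.08 / (17.97 * 18.36)
r = 326.08 / 329.9292
r = 0.9883

0.9883


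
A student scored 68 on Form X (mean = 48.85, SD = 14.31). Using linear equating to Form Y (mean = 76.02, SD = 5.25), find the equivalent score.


slope = SD_Y / SD_X = 5.25 / 14.31 ~ 0.3669
intercept = mean_Y - slope * mean_X = 76.02 - (5.25 / 14.31) * 48.85 ~ 58.0981
Y = slope * X + intercept. To avoid rounding drift from the rounded slope/intercept, evaluate the equivalent form Y = mean_Y + SD_Y * (X - mean_X) / SD_X at full precision:
Y = 76.02 + 5.25 * (68 - 48.85) / 14.31
Y = 76.02 + 5.25 * 19.15 / 14.31
Y = 76.02 + 100.5375 / 14.31
Y = 76.02 + 7.0257
Y = 83.0457

83.0457


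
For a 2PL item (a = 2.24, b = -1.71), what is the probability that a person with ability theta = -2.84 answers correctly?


a*(theta - b) = 2.24 * (-2.84 - -1.71) = -2.5312
exp(--2.5312) = 12.5686
P = 1 / (1 + 12.5686)
P = 0.0737

0.0737


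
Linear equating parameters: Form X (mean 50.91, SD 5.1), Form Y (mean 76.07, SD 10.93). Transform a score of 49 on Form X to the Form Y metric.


slope = SD_Y / SD_X = 10.93 / 5.1 ~ 2.1431
intercept = mean_Y - slope * mean_X = 76.07 - (10.93 / 5.1) * 50.91 ~ -33.0371
Y = slope * X + intercept. To avoid rounding drift from the rounded slope/intercept, evaluate the equivalent form Y = mean_Y + SD_Y * (X - mean_X) / SD_X at full precision:
Y = 76.07 + 10.93 * (49 - 50.91) / 5.1
Y = 76.07 - 10.93 * 1.91 / 5.1
Y = 76.07 - 20.8763 / 5.1
Y = 76.07 - 4.0934
Y = 71.9766

71.9766


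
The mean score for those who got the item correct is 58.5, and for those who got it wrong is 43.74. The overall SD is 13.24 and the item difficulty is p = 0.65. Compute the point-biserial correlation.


q = 1 - p = 0.35
rpb = ((M1 - M0) / SD) * sqrt(p * q)
rpb = ((58.5 - 43.74) / 13.24) * sqrt(0.65 * 0.35)
rpb = 0.5317

0.5317


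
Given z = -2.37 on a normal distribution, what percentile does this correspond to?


CDF(z) = 0.5 * (1 + erf(z/sqrt(2)))
erf(-1.6758) = -0.9822
CDF = 0.0089
Percentile rank = 0.0089 * 100 = 0.89

0.89


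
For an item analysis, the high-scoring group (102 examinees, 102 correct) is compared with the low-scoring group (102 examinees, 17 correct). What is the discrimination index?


p_upper = 102/102 = 1.0
p_lower = 17/102 = 0.1667
D = 1.0 - 0.1667 = 0.8333

0.8333


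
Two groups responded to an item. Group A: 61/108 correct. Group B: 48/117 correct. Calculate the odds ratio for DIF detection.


Odds_A = 61/47 = 1.2979
Odds_B = 48/69 = 0.6957
OR = Odds_A / Odds_B = 1.2979 / 0.6957
Exactly, OR = (61 * 69) / (47 * 48) = 4209 / 2256
OR = 1.8657

1.8657


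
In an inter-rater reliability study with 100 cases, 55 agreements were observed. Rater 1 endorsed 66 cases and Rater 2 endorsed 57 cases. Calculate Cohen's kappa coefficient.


P_o = 55/100 = 0.55
P_e = (66*57 + 34*43) / 10000 = 0.5224
kappa = (P_o - P_e) / (1 - P_e)
kappa = (0.55 - 0.5224) / (1 - 0.5224)
kappa = 0.0578

0.0578


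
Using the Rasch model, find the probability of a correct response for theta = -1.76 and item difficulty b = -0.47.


theta - b = -1.76 - -0.47 = -1.29
exp(-(theta - b)) = exp(1.29) = 3.6328
P = 1 / (1 + 3.6328)
P = 0.2159

0.2159


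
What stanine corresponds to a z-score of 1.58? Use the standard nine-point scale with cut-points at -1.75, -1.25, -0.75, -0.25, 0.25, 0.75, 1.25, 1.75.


Stanine boundaries: [-1.75, -1.25, -0.75, -0.25, 0.25, 0.75, 1.25, 1.75]
z = 1.58
Check each boundary:
  z >= -1.75 -> could be stanine 2
  z >= -1.25 -> could be stanine 3
  z >= -0.75 -> could be stanine 4
  z >= -0.25 -> could be stanine 5
  z >= 0.25 -> could be stanine 6
  z >= 0.75 -> could be stanine 7
  z >= 1.25 -> could be stanine 8
  z < 1.75
Highest qualifying boundary gives stanine = 8

8


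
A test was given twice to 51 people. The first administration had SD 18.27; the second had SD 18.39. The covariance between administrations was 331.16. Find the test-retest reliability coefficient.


r = cov(X,Y) / (SD_X * SD_Y)
r = 331.16 / (18.27 * 18.39)
r = 331.16 / 335.9853
r = 0.9856

0.9856


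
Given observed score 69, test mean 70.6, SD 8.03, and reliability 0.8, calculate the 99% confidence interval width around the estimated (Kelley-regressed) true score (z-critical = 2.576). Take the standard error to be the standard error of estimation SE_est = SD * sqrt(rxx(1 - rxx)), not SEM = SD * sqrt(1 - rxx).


True score estimate = 0.8*69 + 0.2*70.6 = 69.32
SE_est = SD * sqrt(rxx * (1 - rxx)) = 8.03 * sqrt(0.8 * 0.2) = 8.03 * sqrt(0.16) = 3.212
CI = T_est +/- z * SE_est, so width = 2 * z * SE_est = 2 * 2.576 * 3.212
Width = 16.5482

16.5482


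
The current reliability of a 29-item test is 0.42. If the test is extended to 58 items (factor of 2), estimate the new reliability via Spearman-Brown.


r_new = (n * rxx) / (1 + (n-1) * rxx)
r_new = (2 * 0.42) / (1 + 1 * 0.42)
r_new = 0.84 / 1.42
r_new = 0.5915

0.5915


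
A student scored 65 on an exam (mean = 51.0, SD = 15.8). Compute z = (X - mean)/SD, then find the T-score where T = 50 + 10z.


z = (X - mean) / SD = (65 - 51.0) / 15.8
z = 14.0 / 15.8
z = 0.8861
T-score = T = 50 + 10z
Carry z at full precision (z = 14.0 / 15.8) into the conversion:
T-score = 50 + 10 * (14.0 / 15.8) = 50 + 140 / 15.8
T-score = 50 + 8.8608
T-score = 58.8608

58.8608


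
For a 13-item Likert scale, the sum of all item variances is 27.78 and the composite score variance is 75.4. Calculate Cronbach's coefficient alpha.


alpha = (k/(k-1)) * (1 - sum(si^2)/s_total^2)
= (13/12) * (1 - 27.78/75.4)
alpha = 0.6842

0.6842


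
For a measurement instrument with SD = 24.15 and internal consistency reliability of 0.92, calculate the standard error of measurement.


SEM = SD * sqrt(1 - rxx)
SEM = 24.15 * sqrt(1 - 0.92)
SEM = 24.15 * sqrt(0.08) = 24.15 * 0.282843
SEM = 6.8307

6.8307


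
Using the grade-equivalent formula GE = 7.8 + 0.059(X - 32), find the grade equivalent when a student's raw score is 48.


raw - median = 48 - 32 = 16
slope * diff = 0.059 * 16 = 0.944
GE = 7.8 + 0.944
GE = 8.744

8.744


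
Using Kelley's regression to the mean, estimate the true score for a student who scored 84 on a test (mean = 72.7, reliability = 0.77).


T_est = rxx * X + (1 - rxx) * mean
T_est = 0.77 * 84 + 0.23 * 72.7
T_est = 64.68 + 16.721
T_est = 81.401

81.401


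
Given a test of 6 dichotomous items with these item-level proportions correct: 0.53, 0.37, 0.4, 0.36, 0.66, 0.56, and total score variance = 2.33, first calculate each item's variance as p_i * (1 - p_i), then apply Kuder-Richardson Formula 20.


For each item, compute p_i * q_i:
  Item 1: 0.53 * 0.47 = 0.2491
  Item 2: 0.37 * 0.63 = 0.2331
  Item 3: 0.4 * 0.6 = 0.24
  Item 4: 0.36 * 0.64 = 0.2304
  Item 5: 0.66 * 0.34 = 0.2244
  Item 6: 0.56 * 0.44 = 0.2464
Sum(p_i * q_i) = 0.2491 + 0.2331 + 0.24 + 0.2304 + 0.2244 + 0.2464 = 1.4234
KR-20 = (k/(k-1)) * (1 - Sum(p_i*q_i) / Var_total)
= (6/5) * (1 - 1.4234/2.33)
= 1.2 * 0.3891
KR-20 = 0.4669

0.4669


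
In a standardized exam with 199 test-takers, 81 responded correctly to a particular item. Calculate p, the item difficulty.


Item difficulty p = number correct / total examinees
p = 81 / 199
p = 0.407

0.407


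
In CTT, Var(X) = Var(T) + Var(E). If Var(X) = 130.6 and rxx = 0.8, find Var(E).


var_true = rxx * var_obs = 0.8 * 130.6 = 104.48
var_error = var_obs - var_true
var_error = 130.6 - 104.48
var_error = 26.12

26.12


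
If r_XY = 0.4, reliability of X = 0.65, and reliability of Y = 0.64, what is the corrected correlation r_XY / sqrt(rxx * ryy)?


r_corrected = rxy / sqrt(rxx * ryy)
= 0.4 / sqrt(0.65 * 0.64)
= 0.4 / sqrt(0.416)
= 0.4 / 0.644981
r_corrected = 0.6202

0.6202


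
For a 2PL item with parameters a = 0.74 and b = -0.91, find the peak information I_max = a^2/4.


For 2PL, max info at theta = b = -0.91
I_max = a^2 / 4 = 0.74^2 / 4
= 0.5476 / 4
I_max = 0.1369

0.1369


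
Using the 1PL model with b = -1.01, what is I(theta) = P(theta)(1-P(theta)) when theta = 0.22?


P = 1/(1+exp(-(0.22--1.01))) = 0.7738
I = P*(1-P) = 0.7738 * 0.2262
I = 0.175

0.175


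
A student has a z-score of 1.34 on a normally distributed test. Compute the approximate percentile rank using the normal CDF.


CDF(z) = 0.5 * (1 + erf(z/sqrt(2)))
erf(0.9475) = 0.8198
CDF = 0.9099
Percentile rank = 0.9099 * 100 = 90.99

90.99


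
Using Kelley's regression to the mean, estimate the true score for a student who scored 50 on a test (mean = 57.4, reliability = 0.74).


T_est = rxx * X + (1 - rxx) * mean
T_est = 0.74 * 50 + 0.26 * 57.4
T_est = 37.0 + 14.924
T_est = 51.924

51.924


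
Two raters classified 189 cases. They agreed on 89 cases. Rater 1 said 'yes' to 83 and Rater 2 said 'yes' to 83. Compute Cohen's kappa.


P_o = 89/189 = 0.470899
P_e = (83*83 + 106*106) / 35721 = 0.507405
kappa = (P_o - P_e) / (1 - P_e)
kappa = (0.470899 - 0.507405) / (1 - 0.507405)
kappa = -0.0741

-0.0741


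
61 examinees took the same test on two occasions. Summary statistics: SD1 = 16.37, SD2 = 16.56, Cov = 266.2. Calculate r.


r = cov(X,Y) / (SD_X * SD_Y)
r = 266.2 / (16.37 * 16.56)
r = 266.2 / 271.0872
r = 0.982

0.982


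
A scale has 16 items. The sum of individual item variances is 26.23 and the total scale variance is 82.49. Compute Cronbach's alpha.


alpha = (k/(k-1)) * (1 - sum(si^2)/s_total^2)
= (16/15) * (1 - 26.23/82.49)
alpha = 0.7275

0.7275


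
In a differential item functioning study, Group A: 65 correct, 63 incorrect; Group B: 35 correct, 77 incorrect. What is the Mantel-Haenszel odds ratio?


Odds_A = 65/63 = 1.0317
Odds_B = 35/77 = 0.4545
OR = Odds_A / Odds_B = 1.0317 / 0.4545
Exactly, OR = (65 * 77) / (63 * 35) = 5005 / 2205
OR = 2.2698

2.2698


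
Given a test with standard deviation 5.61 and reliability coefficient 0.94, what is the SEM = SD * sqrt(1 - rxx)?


SEM = SD * sqrt(1 - rxx)
SEM = 5.61 * sqrt(1 - 0.94)
SEM = 5.61 * sqrt(0.06) = 5.61 * 0.244949
SEM = 1.3742

1.3742


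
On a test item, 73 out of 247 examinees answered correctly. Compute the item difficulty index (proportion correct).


Item difficulty p = number correct / total examinees
p = 73 / 247
p = 0.2955

0.2955


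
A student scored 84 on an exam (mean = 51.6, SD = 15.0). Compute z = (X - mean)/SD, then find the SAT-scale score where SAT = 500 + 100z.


z = (X - mean) / SD = (84 - 51.6) / 15.0
z = 32.4 / 15.0
z = 2.16
SAT-scale = SAT = 500 + 100z
Carry z at full precision (z = 32.4 / 15.0) into the conversion:
SAT-scale = 500 + 100 * (32.4 / 15.0) = 500 + 3240 / 15.0
SAT-scale = 500 + 216.0
SAT-scale = 716.0

716.0


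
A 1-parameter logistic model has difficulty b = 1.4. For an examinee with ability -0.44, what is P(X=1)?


theta - b = -0.44 - 1.4 = -1.84
exp(-(theta - b)) = exp(1.84) = 6.2965
P = 1 / (1 + 6.2965)
P = 0.1371

0.1371


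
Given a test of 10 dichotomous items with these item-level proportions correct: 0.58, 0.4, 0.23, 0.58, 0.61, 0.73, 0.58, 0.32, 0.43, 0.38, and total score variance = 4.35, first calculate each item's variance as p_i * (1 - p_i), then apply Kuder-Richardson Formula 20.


For each item, compute p_i * q_i:
  Item 1: 0.58 * 0.42 = 0.2436
  Item 2: 0.4 * 0.6 = 0.24
  Item 3: 0.23 * 0.77 = 0.1771
  Item 4: 0.58 * 0.42 = 0.2436
  Item 5: 0.61 * 0.39 = 0.2379
  Item 6: 0.73 * 0.27 = 0.1971
  Item 7: 0.58 * 0.42 = 0.2436
  Item 8: 0.32 * 0.68 = 0.2176
  Item 9: 0.43 * 0.57 = 0.2451
  Item 10: 0.38 * 0.62 = 0.2356
Sum(p_i * q_i) = 0.2436 + 0.24 + 0.1771 + 0.2436 + 0.2379 + 0.1971 + 0.2436 + 0.2176 + 0.2451 + 0.2356 = 2.2812
KR-20 = (k/(k-1)) * (1 - Sum(p_i*q_i) / Var_total)
= (10/9) * (1 - 2.2812/4.35)
= 1.1111 * 0.4756
KR-20 = 0.5284

0.5284


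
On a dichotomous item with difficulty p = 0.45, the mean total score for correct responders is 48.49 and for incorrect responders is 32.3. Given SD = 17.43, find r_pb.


q = 1 - p = 0.55
rpb = ((M1 - M0) / SD) * sqrt(p * q)
rpb = ((48.49 - 32.3) / 17.43) * sqrt(0.45 * 0.55)
rpb = 0.4621

0.4621


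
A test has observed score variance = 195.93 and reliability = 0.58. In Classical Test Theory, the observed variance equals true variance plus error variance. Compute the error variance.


var_true = rxx * var_obs = 0.58 * 195.93 = 113.6394
var_error = var_obs - var_true
var_error = 195.93 - 113.6394
var_error = 82.2906

82.2906


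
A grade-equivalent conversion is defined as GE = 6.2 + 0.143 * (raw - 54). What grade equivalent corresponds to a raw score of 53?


raw - median = 53 - 54 = -1
slope * diff = 0.143 * -1 = -0.143
GE = 6.2 + -0.143
GE = 6.057

6.057


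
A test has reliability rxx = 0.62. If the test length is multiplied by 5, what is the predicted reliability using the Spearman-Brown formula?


r_new = (n * rxx) / (1 + (n-1) * rxx)
r_new = (5 * 0.62) / (1 + 4 * 0.62)
r_new = 3.1 / 3.48
r_new = 0.8908

0.8908


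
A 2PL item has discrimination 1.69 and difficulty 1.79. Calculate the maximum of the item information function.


For 2PL, max info at theta = b = 1.79
I_max = a^2 / 4 = 1.69^2 / 4
= 2.8561 / 4
I_max = 0.714

0.714


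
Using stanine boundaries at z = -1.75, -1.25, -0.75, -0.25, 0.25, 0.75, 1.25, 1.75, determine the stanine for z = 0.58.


Stanine boundaries: [-1.75, -1.25, -0.75, -0.25, 0.25, 0.75, 1.25, 1.75]
z = 0.58
Check each boundary:
  z >= -1.75 -> could be stanine 2
  z >= -1.25 -> could be stanine 3
  z >= -0.75 -> could be stanine 4
  z >= -0.25 -> could be stanine 5
  z >= 0.25 -> could be stanine 6
  z < 0.75
  z < 1.25
  z < 1.75
Highest qualifying boundary gives stanine = 6

6


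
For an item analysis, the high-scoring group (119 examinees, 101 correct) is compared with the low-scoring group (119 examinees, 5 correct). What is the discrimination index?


p_upper = 101/119 = 0.8487
p_lower = 5/119 = 0.042
D = 0.8487 - 0.042 = 0.8067

0.8067


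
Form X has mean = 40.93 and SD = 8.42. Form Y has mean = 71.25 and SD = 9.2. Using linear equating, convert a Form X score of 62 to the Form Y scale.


slope = SD_Y / SD_X = 9.2 / 8.42 ~ 1.0926
intercept = mean_Y - slope * mean_X = 71.25 - (9.2 / 8.42) * 40.93 ~ 26.5284
Y = slope * X + intercept. To avoid rounding drift from the rounded slope/intercept, evaluate the equivalent form Y = mean_Y + SD_Y * (X - mean_X) / SD_X at full precision:
Y = 71.25 + 9.2 * (62 - 40.93) / 8.42
Y = 71.25 + 9.2 * 21.07 / 8.42
Y = 71.25 + 193.844 / 8.42
Y = 71.25 + 23.0219
Y = 94.2719

94.2719


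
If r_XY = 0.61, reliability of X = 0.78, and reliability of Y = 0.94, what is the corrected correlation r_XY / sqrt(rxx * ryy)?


r_corrected = rxy / sqrt(rxx * ryy)
= 0.61 / sqrt(0.78 * 0.94)
= 0.61 / sqrt(0.7332)
= 0.61 / 0.856271
r_corrected = 0.7124

0.7124


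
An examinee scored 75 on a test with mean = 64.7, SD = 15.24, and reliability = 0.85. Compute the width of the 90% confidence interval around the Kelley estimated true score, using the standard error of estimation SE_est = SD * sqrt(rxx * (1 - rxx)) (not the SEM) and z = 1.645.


True score estimate = 0.85*75 + 0.15*64.7 = 73.455
SE_est = SD * sqrt(rxx * (1 - rxx)) = 15.24 * sqrt(0.85 * 0.15) = 15.24 * sqrt(0.1275) = 5.441768
CI = T_est +/- z * SE_est, so width = 2 * z * SE_est = 2 * 1.645 * 5.441768
Width = 17.9034

17.9034


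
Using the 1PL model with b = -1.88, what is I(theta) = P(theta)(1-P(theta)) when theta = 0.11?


P = 1/(1+exp(-(0.11--1.88))) = 0.8797
I = P*(1-P) = 0.8797 * 0.1203
I = 0.1058

0.1058


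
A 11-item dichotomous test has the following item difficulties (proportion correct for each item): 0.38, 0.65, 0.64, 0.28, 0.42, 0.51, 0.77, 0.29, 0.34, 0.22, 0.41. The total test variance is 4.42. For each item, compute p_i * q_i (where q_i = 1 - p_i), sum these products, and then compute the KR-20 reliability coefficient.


For each item, compute p_i * q_i:
  Item 1: 0.38 * 0.62 = 0.2356
  Item 2: 0.65 * 0.35 = 0.2275
  Item 3: 0.64 * 0.36 = 0.2304
  Item 4: 0.28 * 0.72 = 0.2016
  Item 5: 0.42 * 0.58 = 0.2436
  Item 6: 0.51 * 0.49 = 0.2499
  Item 7: 0.77 * 0.23 = 0.1771
  Item 8: 0.29 * 0.71 = 0.2059
  Item 9: 0.34 * 0.66 = 0.2244
  Item 10: 0.22 * 0.78 = 0.1716
  Item 11: 0.41 * 0.59 = 0.2419
Sum(p_i * q_i) = 0.2356 + 0.2275 + 0.2304 + 0.2016 + 0.2436 + 0.2499 + 0.1771 + 0.2059 + 0.2244 + 0.1716 + 0.2419 = 2.4095
KR-20 = (k/(k-1)) * (1 - Sum(p_i*q_i) / Var_total)
= (11/10) * (1 - 2.4095/4.42)
= 1.1 * 0.4549
KR-20 = 0.5004

0.5004


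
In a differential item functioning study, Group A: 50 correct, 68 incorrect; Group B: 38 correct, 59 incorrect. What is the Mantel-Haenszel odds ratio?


Odds_A = 50/68 = 0.7353
Odds_B = 38/59 = 0.6441
OR = Odds_A / Odds_B = 0.7353 / 0.6441
Exactly, OR = (50 * 59) / (68 * 38) = 2950 / 2584
OR = 1.1416

1.1416


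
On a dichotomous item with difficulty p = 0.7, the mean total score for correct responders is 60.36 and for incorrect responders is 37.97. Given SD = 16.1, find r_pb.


q = 1 - p = 0.3
rpb = ((M1 - M0) / SD) * sqrt(p * q)
rpb = ((60.36 - 37.97) / 16.1) * sqrt(0.7 * 0.3)
rpb = 0.6373

0.6373


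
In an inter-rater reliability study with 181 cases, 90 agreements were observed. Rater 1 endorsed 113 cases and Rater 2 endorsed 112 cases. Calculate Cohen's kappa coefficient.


P_o = 90/181 = 0.497238
P_e = (113*112 + 68*69) / 32761 = 0.529532
kappa = (P_o - P_e) / (1 - P_e)
kappa = (0.497238 - 0.529532) / (1 - 0.529532)
kappa = -0.0686

-0.0686


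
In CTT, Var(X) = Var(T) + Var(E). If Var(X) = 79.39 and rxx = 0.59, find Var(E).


var_true = rxx * var_obs = 0.59 * 79.39 = 46.8401
var_error = var_obs - var_true
var_error = 79.39 - 46.8401
var_error = 32.5499

32.5499


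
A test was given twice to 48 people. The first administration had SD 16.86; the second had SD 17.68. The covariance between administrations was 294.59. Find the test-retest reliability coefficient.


r = cov(X,Y) / (SD_X * SD_Y)
r = 294.59 / (16.86 * 17.68)
r = 294.59 / 298.0848
r = 0.9883

0.9883


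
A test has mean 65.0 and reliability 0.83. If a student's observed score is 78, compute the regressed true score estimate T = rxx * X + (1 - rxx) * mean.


T_est = rxx * X + (1 - rxx) * mean
T_est = 0.83 * 78 + 0.17 * 65.0
T_est = 64.74 + 11.05
T_est = 75.79

75.79


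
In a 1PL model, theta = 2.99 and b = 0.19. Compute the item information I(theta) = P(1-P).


P = 1/(1+exp(-(2.99-0.19))) = 0.9427
I = P*(1-P) = 0.9427 * 0.0573
I = 0.054

0.054


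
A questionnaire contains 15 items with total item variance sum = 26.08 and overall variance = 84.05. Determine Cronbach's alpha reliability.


alpha = (k/(k-1)) * (1 - sum(si^2)/s_total^2)
= (15/14) * (1 - 26.08/84.05)
alpha = 0.739

0.739


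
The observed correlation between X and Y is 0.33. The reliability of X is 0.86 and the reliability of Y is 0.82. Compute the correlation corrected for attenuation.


r_corrected = rxy / sqrt(rxx * ryy)
= 0.33 / sqrt(0.86 * 0.82)
= 0.33 / sqrt(0.7052)
= 0.33 / 0.839762
r_corrected = 0.393

0.393


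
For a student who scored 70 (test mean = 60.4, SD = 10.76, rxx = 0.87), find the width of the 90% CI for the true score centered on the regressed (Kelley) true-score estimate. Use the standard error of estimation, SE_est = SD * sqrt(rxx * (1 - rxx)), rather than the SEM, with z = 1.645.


True score estimate = 0.87*70 + 0.13*60.4 = 68.752
SE_est = SD * sqrt(rxx * (1 - rxx)) = 10.76 * sqrt(0.87 * 0.13) = 10.76 * sqrt(0.1131) = 3.618625
CI = T_est +/- z * SE_est, so width = 2 * z * SE_est = 2 * 1.645 * 3.618625
Width = 11.9053

11.9053


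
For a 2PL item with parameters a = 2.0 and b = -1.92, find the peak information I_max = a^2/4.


For 2PL, max info at theta = b = -1.92
I_max = a^2 / 4 = 2.0^2 / 4
= 4.0 / 4
I_max = 1.0

1.0


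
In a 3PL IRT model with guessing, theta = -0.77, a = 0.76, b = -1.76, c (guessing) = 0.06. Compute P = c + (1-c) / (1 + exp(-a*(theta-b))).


logit = 0.76*(-0.77 - -1.76) = 0.7524
P* = 1/(1 + exp(-0.7524)) = 0.6797
P = 0.06 + (1 - 0.06) * 0.6797
P = 0.6989

0.6989


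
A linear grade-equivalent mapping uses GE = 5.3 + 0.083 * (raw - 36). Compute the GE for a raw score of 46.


raw - median = 46 - 36 = 10
slope * diff = 0.083 * 10 = 0.83
GE = 5.3 + 0.83
GE = 6.13

6.13


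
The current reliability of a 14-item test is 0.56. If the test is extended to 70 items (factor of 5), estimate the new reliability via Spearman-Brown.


r_new = (n * rxx) / (1 + (n-1) * rxx)
r_new = (5 * 0.56) / (1 + 4 * 0.56)
r_new = 2.8 / 3.24
r_new = 0.8642

0.8642


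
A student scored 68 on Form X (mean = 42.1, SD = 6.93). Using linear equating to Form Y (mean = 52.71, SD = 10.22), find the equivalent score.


slope = SD_Y / SD_X = 10.22 / 6.93 ~ 1.4747
intercept = mean_Y - slope * mean_X = 52.71 - (10.22 / 6.93) * 42.1 ~ -9.3769
Y = slope * X + intercept. To avoid rounding drift from the rounded slope/intercept, evaluate the equivalent form Y = mean_Y + SD_Y * (X - mean_X) / SD_X at full precision:
Y = 52.71 + 10.22 * (68 - 42.1) / 6.93
Y = 52.71 + 10.22 * 25.9 / 6.93
Y = 52.71 + 264.698 / 6.93
Y = 52.71 + 38.196
Y = 90.906

90.906


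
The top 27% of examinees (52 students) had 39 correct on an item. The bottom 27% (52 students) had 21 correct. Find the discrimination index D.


p_upper = 39/52 = 0.75
p_lower = 21/52 = 0.4038
D = 0.75 - 0.4038 = 0.3462

0.3462


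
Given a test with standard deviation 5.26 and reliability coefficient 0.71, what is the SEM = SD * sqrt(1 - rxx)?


SEM = SD * sqrt(1 - rxx)
SEM = 5.26 * sqrt(1 - 0.71)
SEM = 5.26 * sqrt(0.29) = 5.26 * 0.538516
SEM = 2.8326

2.8326


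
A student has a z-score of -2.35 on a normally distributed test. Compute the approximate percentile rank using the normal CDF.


CDF(z) = 0.5 * (1 + erf(z/sqrt(2)))
erf(-1.6617) = -0.9812
CDF = 0.0094
Percentile rank = 0.0094 * 100 = 0.94

0.94


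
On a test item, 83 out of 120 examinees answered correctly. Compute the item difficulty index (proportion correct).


Item difficulty p = number correct / total examinees
p = 83 / 120
p = 0.6917

0.6917


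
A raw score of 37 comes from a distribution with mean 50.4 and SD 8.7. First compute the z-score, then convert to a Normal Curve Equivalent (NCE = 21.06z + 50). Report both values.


z = (X - mean) / SD = (37 - 50.4) / 8.7
z = -13.4 / 8.7
z = -1.5402
NCE = NCE = 21.06z + 50
Carry z at full precision (z = -13.4 / 8.7) into the conversion:
NCE = 21.06 * (-13.4 / 8.7) + 50 = -282.204 / 8.7 + 50
NCE = -32.4372 + 50
NCE = 17.5628

17.5628


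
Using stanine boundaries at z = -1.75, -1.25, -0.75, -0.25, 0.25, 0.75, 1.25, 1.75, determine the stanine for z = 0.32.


Stanine boundaries: [-1.75, -1.25, -0.75, -0.25, 0.25, 0.75, 1.25, 1.75]
z = 0.32
Check each boundary:
  z >= -1.75 -> could be stanine 2
  z >= -1.25 -> could be stanine 3
  z >= -0.75 -> could be stanine 4
  z >= -0.25 -> could be stanine 5
  z >= 0.25 -> could be stanine 6
  z < 0.75
  z < 1.25
  z < 1.75
Highest qualifying boundary gives stanine = 6

6


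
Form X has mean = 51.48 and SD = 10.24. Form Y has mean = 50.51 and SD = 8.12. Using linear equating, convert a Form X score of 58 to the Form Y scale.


slope = SD_Y / SD_X = 8.12 / 10.24 ~ 0.793
intercept = mean_Y - slope * mean_X = 50.51 - (8.12 / 10.24) * 51.48 ~ 9.688
Y = slope * X + intercept. To avoid rounding drift from the rounded slope/intercept, evaluate the equivalent form Y = mean_Y + SD_Y * (X - mean_X) / SD_X at full precision:
Y = 50.51 + 8.12 * (58 - 51.48) / 10.24
Y = 50.51 + 8.12 * 6.52 / 10.24
Y = 50.51 + 52.9424 / 10.24
Y = 50.51 + 5.1702
Y = 55.6802

55.6802


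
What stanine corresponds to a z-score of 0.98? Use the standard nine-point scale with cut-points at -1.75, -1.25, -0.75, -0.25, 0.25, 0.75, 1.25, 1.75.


Stanine boundaries: [-1.75, -1.25, -0.75, -0.25, 0.25, 0.75, 1.25, 1.75]
z = 0.98
Check each boundary:
  z >= -1.75 -> could be stanine 2
  z >= -1.25 -> could be stanine 3
  z >= -0.75 -> could be stanine 4
  z >= -0.25 -> could be stanine 5
  z >= 0.25 -> could be stanine 6
  z >= 0.75 -> could be stanine 7
  z < 1.25
  z < 1.75
Highest qualifying boundary gives stanine = 7

7


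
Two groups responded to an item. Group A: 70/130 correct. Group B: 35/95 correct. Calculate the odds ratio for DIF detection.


Odds_A = 70/60 = 1.1667
Odds_B = 35/60 = 0.5833
OR = Odds_A / Odds_B = 1.1667 / 0.5833
Exactly, OR = (70 * 60) / (60 * 35) = 4200 / 2100
OR = 2.0

2.0


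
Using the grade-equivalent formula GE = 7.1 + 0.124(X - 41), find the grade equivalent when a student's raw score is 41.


raw - median = 41 - 41 = 0
slope * diff = 0.124 * 0 = 0.0
GE = 7.1 + 0.0
GE = 7.1

7.1


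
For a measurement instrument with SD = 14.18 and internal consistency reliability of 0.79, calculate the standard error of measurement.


SEM = SD * sqrt(1 - rxx)
SEM = 14.18 * sqrt(1 - 0.79)
SEM = 14.18 * sqrt(0.21) = 14.18 * 0.458258
SEM = 6.4981

6.4981


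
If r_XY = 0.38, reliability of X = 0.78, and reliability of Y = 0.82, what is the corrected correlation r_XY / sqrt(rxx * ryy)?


r_corrected = rxy / sqrt(rxx * ryy)
= 0.38 / sqrt(0.78 * 0.82)
= 0.38 / sqrt(0.6396)
= 0.38 / 0.79975
r_corrected = 0.4751

0.4751


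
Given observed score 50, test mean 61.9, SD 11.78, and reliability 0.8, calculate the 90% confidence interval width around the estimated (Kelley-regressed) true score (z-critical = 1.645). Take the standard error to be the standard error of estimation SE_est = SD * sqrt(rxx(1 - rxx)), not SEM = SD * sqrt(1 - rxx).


True score estimate = 0.8*50 + 0.2*61.9 = 52.38
SE_est = SD * sqrt(rxx * (1 - rxx)) = 11.78 * sqrt(0.8 * 0.2) = 11.78 * sqrt(0.16) = 4.712
CI = T_est +/- z * SE_est, so width = 2 * z * SE_est = 2 * 1.645 * 4.712
Width = 15.5025

15.5025


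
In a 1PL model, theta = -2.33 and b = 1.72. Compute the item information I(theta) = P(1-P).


P = 1/(1+exp(-(-2.33-1.72))) = 0.0171
I = P*(1-P) = 0.0171 * 0.9829
I = 0.0168

0.0168


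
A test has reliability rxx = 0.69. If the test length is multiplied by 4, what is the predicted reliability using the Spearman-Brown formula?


r_new = (n * rxx) / (1 + (n-1) * rxx)
r_new = (4 * 0.69) / (1 + 3 * 0.69)
r_new = 2.76 / 3.07
r_new = 0.899

0.899


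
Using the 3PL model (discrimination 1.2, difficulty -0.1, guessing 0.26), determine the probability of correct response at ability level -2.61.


logit = 1.2*(-2.61 - -0.1) = -3.012
P* = 1/(1 + exp(--3.012)) = 0.0469
P = 0.26 + (1 - 0.26) * 0.0469
P = 0.2947

0.2947


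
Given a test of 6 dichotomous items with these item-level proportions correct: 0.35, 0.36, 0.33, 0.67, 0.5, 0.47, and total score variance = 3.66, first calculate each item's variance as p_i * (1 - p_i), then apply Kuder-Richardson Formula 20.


For each item, compute p_i * q_i:
  Item 1: 0.35 * 0.65 = 0.2275
  Item 2: 0.36 * 0.64 = 0.2304
  Item 3: 0.33 * 0.67 = 0.2211
  Item 4: 0.67 * 0.33 = 0.2211
  Item 5: 0.5 * 0.5 = 0.25
  Item 6: 0.47 * 0.53 = 0.2491
Sum(p_i * q_i) = 0.2275 + 0.2304 + 0.2211 + 0.2211 + 0.25 + 0.2491 = 1.3992
KR-20 = (k/(k-1)) * (1 - Sum(p_i*q_i) / Var_total)
= (6/5) * (1 - 1.3992/3.66)
= 1.2 * 0.6177
KR-20 = 0.7412

0.7412


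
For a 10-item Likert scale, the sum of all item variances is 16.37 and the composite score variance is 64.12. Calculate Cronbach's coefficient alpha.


alpha = (k/(k-1)) * (1 - sum(si^2)/s_total^2)
= (10/9) * (1 - 16.37/64.12)
alpha = 0.8274

0.8274
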